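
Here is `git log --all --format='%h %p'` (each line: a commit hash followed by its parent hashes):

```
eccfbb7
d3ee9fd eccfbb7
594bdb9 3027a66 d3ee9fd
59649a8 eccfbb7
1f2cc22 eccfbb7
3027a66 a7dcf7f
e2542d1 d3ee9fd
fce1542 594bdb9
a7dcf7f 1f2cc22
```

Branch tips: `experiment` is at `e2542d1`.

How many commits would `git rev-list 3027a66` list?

Walking parent pointers from 3027a66: reachable set = {1f2cc22, 3027a66, a7dcf7f, eccfbb7}.
That is 4 commits.

4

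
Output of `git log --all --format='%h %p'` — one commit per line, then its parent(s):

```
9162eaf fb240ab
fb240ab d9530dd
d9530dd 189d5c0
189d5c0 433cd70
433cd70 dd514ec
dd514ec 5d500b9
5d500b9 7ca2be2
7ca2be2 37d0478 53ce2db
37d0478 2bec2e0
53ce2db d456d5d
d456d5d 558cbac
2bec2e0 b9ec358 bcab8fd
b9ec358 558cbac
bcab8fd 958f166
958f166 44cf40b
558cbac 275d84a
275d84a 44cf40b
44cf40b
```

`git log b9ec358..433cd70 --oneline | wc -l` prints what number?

10

Reachable from 433cd70: {275d84a, 2bec2e0, 37d0478, 433cd70, 44cf40b, 53ce2db, 558cbac, 5d500b9, 7ca2be2, 958f166, b9ec358, bcab8fd, d456d5d, dd514ec}.
Reachable from b9ec358: {275d84a, 44cf40b, 558cbac, b9ec358}.
In 433cd70's history but not b9ec358's: {2bec2e0, 37d0478, 433cd70, 53ce2db, 5d500b9, 7ca2be2, 958f166, bcab8fd, d456d5d, dd514ec} — 10 commits.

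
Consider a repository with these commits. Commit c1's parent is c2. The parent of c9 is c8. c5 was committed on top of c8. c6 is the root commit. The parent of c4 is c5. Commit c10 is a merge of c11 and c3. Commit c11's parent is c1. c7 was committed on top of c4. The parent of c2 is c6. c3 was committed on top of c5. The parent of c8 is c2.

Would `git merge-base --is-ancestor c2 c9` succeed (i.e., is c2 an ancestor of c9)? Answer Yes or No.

Ancestors of c9 (commits reachable by following parents): {c2, c6, c8, c9}.
c2 is in that set, so it is an ancestor of c9.

Yes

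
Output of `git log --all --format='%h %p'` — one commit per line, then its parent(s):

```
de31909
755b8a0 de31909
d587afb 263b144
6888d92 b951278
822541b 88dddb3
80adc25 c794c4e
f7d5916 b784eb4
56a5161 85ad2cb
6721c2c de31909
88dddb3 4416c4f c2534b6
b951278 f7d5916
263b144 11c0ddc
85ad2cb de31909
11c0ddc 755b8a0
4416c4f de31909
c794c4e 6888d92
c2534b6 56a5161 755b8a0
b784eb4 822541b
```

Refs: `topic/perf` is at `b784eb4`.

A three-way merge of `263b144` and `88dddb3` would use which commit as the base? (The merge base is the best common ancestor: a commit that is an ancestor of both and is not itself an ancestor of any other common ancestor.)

Ancestors of 263b144: {11c0ddc, 263b144, 755b8a0, de31909}.
Ancestors of 88dddb3: {4416c4f, 56a5161, 755b8a0, 85ad2cb, 88dddb3, c2534b6, de31909}.
Common ancestors: {755b8a0, de31909}.
Among these, 755b8a0 is not an ancestor of any other common ancestor — it is the merge base.

755b8a0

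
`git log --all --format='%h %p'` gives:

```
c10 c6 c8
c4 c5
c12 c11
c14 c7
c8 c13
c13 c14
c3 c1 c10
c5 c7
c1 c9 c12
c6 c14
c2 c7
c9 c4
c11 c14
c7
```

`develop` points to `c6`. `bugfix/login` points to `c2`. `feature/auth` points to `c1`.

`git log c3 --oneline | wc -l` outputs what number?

Walking parent pointers from c3: reachable set = {c1, c10, c11, c12, c13, c14, c3, c4, c5, c6, c7, c8, c9}.
That is 13 commits.

13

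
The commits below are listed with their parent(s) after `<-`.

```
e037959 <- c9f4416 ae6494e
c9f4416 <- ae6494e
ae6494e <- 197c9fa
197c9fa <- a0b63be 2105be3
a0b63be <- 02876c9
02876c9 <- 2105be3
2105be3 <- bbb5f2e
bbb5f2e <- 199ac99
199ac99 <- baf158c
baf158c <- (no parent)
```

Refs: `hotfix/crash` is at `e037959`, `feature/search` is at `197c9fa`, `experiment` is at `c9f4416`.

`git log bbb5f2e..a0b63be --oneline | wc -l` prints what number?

Reachable from a0b63be: {02876c9, 199ac99, 2105be3, a0b63be, baf158c, bbb5f2e}.
Reachable from bbb5f2e: {199ac99, baf158c, bbb5f2e}.
In a0b63be's history but not bbb5f2e's: {02876c9, 2105be3, a0b63be} — 3 commits.

3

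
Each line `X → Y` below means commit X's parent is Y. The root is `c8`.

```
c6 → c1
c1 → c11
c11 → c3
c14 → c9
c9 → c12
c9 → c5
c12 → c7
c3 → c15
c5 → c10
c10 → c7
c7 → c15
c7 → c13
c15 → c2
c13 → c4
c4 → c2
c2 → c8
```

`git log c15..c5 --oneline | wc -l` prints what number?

5

Reachable from c5: {c10, c13, c15, c2, c4, c5, c7, c8}.
Reachable from c15: {c15, c2, c8}.
In c5's history but not c15's: {c10, c13, c4, c5, c7} — 5 commits.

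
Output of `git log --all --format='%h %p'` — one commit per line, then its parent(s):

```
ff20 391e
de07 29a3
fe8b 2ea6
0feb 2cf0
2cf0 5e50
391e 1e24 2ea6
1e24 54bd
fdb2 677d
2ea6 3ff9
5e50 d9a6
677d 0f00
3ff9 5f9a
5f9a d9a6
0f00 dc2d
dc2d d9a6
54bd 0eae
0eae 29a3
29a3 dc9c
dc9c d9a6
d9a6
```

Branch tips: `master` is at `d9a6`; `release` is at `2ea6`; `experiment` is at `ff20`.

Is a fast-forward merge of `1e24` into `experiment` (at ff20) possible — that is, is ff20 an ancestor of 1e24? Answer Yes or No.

No

A fast-forward from ff20 to 1e24 is possible iff ff20 is an ancestor of 1e24.
Ancestors of 1e24: {0eae, 1e24, 29a3, 54bd, d9a6, dc9c}.
ff20 is not among them, so fast-forward is not possible.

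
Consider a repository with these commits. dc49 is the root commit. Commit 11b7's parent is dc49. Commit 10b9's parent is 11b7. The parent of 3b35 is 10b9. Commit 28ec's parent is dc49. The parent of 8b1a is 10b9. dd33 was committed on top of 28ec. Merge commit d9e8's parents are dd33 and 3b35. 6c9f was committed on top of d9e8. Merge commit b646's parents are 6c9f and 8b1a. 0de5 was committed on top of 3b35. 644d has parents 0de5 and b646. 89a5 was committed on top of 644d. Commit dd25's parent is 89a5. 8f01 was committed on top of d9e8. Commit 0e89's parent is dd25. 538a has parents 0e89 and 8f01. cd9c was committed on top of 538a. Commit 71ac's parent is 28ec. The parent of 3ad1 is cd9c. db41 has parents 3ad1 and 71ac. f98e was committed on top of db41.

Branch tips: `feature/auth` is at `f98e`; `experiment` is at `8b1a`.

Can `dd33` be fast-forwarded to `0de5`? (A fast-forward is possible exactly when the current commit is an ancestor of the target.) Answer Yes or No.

No

A fast-forward from dd33 to 0de5 is possible iff dd33 is an ancestor of 0de5.
Ancestors of 0de5: {0de5, 10b9, 11b7, 3b35, dc49}.
dd33 is not among them, so fast-forward is not possible.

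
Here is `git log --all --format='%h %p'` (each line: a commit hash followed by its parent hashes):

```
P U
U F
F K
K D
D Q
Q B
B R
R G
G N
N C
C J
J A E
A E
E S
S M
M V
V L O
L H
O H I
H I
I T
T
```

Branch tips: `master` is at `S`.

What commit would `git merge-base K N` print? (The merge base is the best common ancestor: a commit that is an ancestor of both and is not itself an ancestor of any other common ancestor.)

Ancestors of K: {A, B, C, D, E, G, H, I, J, K, L, M, N, O, Q, R, S, T, V}.
Ancestors of N: {A, C, E, H, I, J, L, M, N, O, S, T, V}.
Common ancestors: {A, C, E, H, I, J, L, M, N, O, S, T, V}.
Among these, N is not an ancestor of any other common ancestor — it is the merge base.

N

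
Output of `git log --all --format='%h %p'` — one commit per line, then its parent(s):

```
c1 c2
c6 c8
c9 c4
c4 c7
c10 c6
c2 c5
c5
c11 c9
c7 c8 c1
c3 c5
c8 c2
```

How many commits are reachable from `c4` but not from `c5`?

Reachable from c4: {c1, c2, c4, c5, c7, c8}.
Reachable from c5: {c5}.
In c4's history but not c5's: {c1, c2, c4, c7, c8} — 5 commits.

5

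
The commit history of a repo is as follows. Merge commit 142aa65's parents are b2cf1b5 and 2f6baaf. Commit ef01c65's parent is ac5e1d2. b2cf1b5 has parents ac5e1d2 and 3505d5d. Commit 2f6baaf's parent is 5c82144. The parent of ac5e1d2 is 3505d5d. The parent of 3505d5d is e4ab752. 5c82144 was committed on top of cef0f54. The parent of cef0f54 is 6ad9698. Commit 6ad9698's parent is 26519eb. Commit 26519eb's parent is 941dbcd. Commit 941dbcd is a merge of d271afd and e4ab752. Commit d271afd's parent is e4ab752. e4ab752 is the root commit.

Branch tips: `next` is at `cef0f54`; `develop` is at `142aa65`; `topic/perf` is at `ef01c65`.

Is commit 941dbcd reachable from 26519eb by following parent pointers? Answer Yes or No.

Ancestors of 26519eb (commits reachable by following parents): {26519eb, 941dbcd, d271afd, e4ab752}.
941dbcd is in that set, so it is an ancestor of 26519eb.

Yes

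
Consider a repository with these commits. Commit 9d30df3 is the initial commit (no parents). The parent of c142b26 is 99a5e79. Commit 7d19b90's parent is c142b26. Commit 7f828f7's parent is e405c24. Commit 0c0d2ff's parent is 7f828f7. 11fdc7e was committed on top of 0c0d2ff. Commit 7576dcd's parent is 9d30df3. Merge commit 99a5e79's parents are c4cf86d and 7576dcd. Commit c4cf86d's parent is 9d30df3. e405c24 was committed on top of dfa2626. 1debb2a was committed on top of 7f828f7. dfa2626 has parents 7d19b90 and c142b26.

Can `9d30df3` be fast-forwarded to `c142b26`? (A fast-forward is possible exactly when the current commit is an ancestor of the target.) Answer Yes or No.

Yes

A fast-forward from 9d30df3 to c142b26 is possible iff 9d30df3 is an ancestor of c142b26.
Ancestors of c142b26: {7576dcd, 99a5e79, 9d30df3, c142b26, c4cf86d}.
9d30df3 is among them, so fast-forward is possible.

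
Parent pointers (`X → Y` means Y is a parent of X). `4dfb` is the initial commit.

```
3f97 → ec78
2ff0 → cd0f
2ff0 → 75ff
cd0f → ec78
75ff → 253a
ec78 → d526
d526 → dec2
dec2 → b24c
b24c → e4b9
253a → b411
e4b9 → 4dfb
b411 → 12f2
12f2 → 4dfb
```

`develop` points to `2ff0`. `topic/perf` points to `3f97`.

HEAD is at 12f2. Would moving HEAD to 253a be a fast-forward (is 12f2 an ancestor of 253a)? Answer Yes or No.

Yes

A fast-forward from 12f2 to 253a is possible iff 12f2 is an ancestor of 253a.
Ancestors of 253a: {12f2, 253a, 4dfb, b411}.
12f2 is among them, so fast-forward is possible.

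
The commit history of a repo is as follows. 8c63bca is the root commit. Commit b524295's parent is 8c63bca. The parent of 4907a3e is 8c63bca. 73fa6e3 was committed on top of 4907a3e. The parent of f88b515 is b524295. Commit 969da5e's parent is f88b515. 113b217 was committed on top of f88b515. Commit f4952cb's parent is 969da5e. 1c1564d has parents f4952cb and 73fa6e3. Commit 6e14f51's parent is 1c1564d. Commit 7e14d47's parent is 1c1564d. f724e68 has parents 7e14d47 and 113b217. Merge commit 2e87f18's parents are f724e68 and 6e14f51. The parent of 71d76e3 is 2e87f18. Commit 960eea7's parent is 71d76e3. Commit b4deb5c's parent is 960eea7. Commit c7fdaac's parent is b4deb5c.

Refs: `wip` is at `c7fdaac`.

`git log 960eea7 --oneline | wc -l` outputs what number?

Walking parent pointers from 960eea7: reachable set = {113b217, 1c1564d, 2e87f18, 4907a3e, 6e14f51, 71d76e3, 73fa6e3, 7e14d47, 8c63bca, 960eea7, 969da5e, b524295, f4952cb, f724e68, f88b515}.
That is 15 commits.

15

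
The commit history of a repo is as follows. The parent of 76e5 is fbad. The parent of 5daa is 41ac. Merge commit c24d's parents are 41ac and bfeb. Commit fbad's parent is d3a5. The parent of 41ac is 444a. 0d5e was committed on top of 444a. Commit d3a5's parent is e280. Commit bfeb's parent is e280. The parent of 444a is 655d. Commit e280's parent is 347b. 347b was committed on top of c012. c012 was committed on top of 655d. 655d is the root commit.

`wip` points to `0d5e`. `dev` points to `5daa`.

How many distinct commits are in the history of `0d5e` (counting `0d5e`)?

3

Walking parent pointers from 0d5e: reachable set = {0d5e, 444a, 655d}.
That is 3 commits.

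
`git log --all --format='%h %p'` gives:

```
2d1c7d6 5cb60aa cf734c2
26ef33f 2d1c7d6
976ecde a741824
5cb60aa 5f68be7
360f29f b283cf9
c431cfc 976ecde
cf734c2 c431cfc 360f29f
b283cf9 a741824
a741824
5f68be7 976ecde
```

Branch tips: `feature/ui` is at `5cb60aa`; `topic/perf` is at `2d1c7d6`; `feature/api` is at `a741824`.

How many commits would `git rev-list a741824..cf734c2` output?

5

Reachable from cf734c2: {360f29f, 976ecde, a741824, b283cf9, c431cfc, cf734c2}.
Reachable from a741824: {a741824}.
In cf734c2's history but not a741824's: {360f29f, 976ecde, b283cf9, c431cfc, cf734c2} — 5 commits.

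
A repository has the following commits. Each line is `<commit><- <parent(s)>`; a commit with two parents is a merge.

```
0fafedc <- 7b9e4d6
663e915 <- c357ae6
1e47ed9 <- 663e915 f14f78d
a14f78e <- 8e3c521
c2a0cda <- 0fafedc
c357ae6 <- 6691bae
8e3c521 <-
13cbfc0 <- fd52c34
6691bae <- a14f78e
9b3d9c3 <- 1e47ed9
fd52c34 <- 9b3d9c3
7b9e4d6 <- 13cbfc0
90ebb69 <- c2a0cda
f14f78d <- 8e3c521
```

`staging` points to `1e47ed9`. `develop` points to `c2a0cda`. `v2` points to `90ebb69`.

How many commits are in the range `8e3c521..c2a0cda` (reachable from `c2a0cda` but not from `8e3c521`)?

Reachable from c2a0cda: {0fafedc, 13cbfc0, 1e47ed9, 663e915, 6691bae, 7b9e4d6, 8e3c521, 9b3d9c3, a14f78e, c2a0cda, c357ae6, f14f78d, fd52c34}.
Reachable from 8e3c521: {8e3c521}.
In c2a0cda's history but not 8e3c521's: {0fafedc, 13cbfc0, 1e47ed9, 663e915, 6691bae, 7b9e4d6, 9b3d9c3, a14f78e, c2a0cda, c357ae6, f14f78d, fd52c34} — 12 commits.

12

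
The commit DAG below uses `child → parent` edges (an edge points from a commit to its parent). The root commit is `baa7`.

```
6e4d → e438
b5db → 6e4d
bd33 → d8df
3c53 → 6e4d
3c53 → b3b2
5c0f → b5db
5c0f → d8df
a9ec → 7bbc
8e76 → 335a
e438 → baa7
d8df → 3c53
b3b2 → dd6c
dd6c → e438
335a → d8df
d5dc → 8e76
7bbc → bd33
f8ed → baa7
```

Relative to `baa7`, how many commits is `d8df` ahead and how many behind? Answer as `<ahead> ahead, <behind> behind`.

6 ahead, 0 behind

Reachable from d8df: {3c53, 6e4d, b3b2, baa7, d8df, dd6c, e438}.
Reachable from baa7: {baa7}.
Only in d8df's history (ahead): {3c53, 6e4d, b3b2, d8df, dd6c, e438} — 6.
Only in baa7's history (behind): {} — 0.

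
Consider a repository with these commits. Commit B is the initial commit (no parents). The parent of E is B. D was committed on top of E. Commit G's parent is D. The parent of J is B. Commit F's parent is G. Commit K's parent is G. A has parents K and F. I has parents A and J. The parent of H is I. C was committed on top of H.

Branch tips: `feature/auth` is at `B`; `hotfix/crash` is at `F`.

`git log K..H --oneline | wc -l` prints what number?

5

Reachable from H: {A, B, D, E, F, G, H, I, J, K}.
Reachable from K: {B, D, E, G, K}.
In H's history but not K's: {A, F, H, I, J} — 5 commits.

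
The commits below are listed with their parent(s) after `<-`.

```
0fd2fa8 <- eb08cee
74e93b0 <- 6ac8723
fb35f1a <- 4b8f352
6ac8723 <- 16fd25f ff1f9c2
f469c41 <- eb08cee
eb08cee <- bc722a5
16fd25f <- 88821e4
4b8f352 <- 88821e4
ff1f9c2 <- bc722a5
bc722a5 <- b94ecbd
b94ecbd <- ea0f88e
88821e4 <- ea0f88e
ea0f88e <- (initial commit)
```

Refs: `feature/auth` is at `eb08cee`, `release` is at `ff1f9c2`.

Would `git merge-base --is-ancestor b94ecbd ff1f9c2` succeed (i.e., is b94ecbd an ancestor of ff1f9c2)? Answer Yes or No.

Ancestors of ff1f9c2 (commits reachable by following parents): {b94ecbd, bc722a5, ea0f88e, ff1f9c2}.
b94ecbd is in that set, so it is an ancestor of ff1f9c2.

Yes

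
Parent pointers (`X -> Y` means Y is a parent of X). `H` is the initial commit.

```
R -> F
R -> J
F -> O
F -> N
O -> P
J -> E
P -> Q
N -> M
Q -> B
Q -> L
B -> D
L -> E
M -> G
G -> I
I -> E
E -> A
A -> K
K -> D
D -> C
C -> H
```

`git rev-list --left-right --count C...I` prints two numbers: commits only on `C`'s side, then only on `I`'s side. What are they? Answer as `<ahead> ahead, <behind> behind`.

Reachable from C: {C, H}.
Reachable from I: {A, C, D, E, H, I, K}.
Only in C's history (ahead): {} — 0.
Only in I's history (behind): {A, D, E, I, K} — 5.

0 ahead, 5 behind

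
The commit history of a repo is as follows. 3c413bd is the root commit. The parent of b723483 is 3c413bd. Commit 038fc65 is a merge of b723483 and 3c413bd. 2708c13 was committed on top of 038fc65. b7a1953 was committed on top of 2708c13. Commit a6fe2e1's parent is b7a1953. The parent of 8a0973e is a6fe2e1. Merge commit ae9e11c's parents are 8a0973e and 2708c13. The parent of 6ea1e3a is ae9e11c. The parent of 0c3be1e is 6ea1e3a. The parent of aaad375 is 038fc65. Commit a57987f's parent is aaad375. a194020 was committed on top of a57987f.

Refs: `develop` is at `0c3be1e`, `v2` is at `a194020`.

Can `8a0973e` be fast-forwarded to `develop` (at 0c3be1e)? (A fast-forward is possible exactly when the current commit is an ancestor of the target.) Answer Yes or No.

A fast-forward from 8a0973e to 0c3be1e is possible iff 8a0973e is an ancestor of 0c3be1e.
Ancestors of 0c3be1e: {038fc65, 0c3be1e, 2708c13, 3c413bd, 6ea1e3a, 8a0973e, a6fe2e1, ae9e11c, b723483, b7a1953}.
8a0973e is among them, so fast-forward is possible.

Yes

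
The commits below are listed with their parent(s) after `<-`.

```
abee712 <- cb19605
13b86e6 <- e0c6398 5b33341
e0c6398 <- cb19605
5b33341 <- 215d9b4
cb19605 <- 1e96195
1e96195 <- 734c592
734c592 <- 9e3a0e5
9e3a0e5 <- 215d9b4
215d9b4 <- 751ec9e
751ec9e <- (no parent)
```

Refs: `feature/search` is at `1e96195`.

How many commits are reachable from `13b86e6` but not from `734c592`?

Reachable from 13b86e6: {13b86e6, 1e96195, 215d9b4, 5b33341, 734c592, 751ec9e, 9e3a0e5, cb19605, e0c6398}.
Reachable from 734c592: {215d9b4, 734c592, 751ec9e, 9e3a0e5}.
In 13b86e6's history but not 734c592's: {13b86e6, 1e96195, 5b33341, cb19605, e0c6398} — 5 commits.

5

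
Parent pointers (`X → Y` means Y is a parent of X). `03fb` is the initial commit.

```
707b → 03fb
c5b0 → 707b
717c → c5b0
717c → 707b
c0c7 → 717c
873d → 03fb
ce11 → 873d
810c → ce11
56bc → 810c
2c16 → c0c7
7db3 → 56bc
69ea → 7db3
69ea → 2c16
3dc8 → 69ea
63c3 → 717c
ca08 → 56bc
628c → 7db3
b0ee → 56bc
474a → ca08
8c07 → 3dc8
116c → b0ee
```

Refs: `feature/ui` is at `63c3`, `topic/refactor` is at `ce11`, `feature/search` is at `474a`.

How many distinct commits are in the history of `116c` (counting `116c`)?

Walking parent pointers from 116c: reachable set = {03fb, 116c, 56bc, 810c, 873d, b0ee, ce11}.
That is 7 commits.

7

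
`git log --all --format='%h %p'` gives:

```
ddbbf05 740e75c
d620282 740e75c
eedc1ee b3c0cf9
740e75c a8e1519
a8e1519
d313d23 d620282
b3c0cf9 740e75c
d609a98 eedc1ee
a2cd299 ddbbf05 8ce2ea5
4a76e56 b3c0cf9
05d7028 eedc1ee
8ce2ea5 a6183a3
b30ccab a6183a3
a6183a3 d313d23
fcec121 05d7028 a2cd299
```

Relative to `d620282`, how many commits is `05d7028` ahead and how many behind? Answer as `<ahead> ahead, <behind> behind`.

Reachable from 05d7028: {05d7028, 740e75c, a8e1519, b3c0cf9, eedc1ee}.
Reachable from d620282: {740e75c, a8e1519, d620282}.
Only in 05d7028's history (ahead): {05d7028, b3c0cf9, eedc1ee} — 3.
Only in d620282's history (behind): {d620282} — 1.

3 ahead, 1 behind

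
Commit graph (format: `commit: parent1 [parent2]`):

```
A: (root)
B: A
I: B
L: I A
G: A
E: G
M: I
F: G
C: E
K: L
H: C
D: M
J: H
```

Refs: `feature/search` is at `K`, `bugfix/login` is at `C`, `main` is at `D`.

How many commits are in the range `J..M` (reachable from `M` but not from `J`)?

3

Reachable from M: {A, B, I, M}.
Reachable from J: {A, C, E, G, H, J}.
In M's history but not J's: {B, I, M} — 3 commits.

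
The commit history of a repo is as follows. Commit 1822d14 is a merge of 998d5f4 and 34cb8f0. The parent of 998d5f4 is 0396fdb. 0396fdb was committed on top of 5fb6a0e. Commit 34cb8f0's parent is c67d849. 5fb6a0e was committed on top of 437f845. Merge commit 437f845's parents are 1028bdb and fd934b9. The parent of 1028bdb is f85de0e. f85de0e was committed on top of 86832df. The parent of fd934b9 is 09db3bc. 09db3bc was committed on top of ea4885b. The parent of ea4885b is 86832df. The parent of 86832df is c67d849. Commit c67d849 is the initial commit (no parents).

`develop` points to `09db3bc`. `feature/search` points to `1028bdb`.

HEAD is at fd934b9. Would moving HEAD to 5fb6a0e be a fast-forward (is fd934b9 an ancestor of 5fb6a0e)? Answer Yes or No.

A fast-forward from fd934b9 to 5fb6a0e is possible iff fd934b9 is an ancestor of 5fb6a0e.
Ancestors of 5fb6a0e: {09db3bc, 1028bdb, 437f845, 5fb6a0e, 86832df, c67d849, ea4885b, f85de0e, fd934b9}.
fd934b9 is among them, so fast-forward is possible.

Yes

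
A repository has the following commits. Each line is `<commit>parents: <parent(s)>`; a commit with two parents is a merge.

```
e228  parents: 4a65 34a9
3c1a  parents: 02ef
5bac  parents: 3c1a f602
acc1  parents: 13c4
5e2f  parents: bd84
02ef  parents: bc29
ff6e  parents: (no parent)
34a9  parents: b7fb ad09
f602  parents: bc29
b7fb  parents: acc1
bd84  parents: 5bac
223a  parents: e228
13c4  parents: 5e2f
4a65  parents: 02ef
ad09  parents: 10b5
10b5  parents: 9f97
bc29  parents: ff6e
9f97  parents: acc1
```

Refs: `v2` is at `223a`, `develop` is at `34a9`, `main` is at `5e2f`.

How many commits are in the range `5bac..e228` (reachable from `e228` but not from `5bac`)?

Reachable from e228: {02ef, 10b5, 13c4, 34a9, 3c1a, 4a65, 5bac, 5e2f, 9f97, acc1, ad09, b7fb, bc29, bd84, e228, f602, ff6e}.
Reachable from 5bac: {02ef, 3c1a, 5bac, bc29, f602, ff6e}.
In e228's history but not 5bac's: {10b5, 13c4, 34a9, 4a65, 5e2f, 9f97, acc1, ad09, b7fb, bd84, e228} — 11 commits.

11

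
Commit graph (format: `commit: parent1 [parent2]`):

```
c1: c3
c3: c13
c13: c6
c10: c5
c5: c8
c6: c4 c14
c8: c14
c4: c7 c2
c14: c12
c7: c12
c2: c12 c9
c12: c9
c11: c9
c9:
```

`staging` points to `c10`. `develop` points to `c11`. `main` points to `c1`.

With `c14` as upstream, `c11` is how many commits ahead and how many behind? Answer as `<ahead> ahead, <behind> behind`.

1 ahead, 2 behind

Reachable from c11: {c11, c9}.
Reachable from c14: {c12, c14, c9}.
Only in c11's history (ahead): {c11} — 1.
Only in c14's history (behind): {c12, c14} — 2.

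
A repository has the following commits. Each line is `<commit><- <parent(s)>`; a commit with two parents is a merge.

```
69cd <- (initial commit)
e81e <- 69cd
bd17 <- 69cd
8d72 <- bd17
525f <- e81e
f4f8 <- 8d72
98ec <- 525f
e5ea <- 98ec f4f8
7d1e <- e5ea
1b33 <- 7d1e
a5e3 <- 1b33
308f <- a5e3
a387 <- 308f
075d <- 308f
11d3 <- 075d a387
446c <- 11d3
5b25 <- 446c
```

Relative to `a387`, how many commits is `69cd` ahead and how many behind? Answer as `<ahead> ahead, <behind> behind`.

Reachable from 69cd: {69cd}.
Reachable from a387: {1b33, 308f, 525f, 69cd, 7d1e, 8d72, 98ec, a387, a5e3, bd17, e5ea, e81e, f4f8}.
Only in 69cd's history (ahead): {} — 0.
Only in a387's history (behind): {1b33, 308f, 525f, 7d1e, 8d72, 98ec, a387, a5e3, bd17, e5ea, e81e, f4f8} — 12.

0 ahead, 12 behind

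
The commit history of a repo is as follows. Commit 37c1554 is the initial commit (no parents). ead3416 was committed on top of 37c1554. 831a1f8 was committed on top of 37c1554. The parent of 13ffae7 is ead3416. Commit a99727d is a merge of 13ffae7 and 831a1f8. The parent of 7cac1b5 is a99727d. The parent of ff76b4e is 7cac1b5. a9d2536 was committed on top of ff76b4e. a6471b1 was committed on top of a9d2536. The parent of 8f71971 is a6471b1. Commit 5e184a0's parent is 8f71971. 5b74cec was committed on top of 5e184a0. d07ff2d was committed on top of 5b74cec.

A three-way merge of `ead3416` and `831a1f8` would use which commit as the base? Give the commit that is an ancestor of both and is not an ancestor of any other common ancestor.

37c1554

Ancestors of ead3416: {37c1554, ead3416}.
Ancestors of 831a1f8: {37c1554, 831a1f8}.
Common ancestors: {37c1554}.
The only common ancestor is 37c1554, so it is the merge base.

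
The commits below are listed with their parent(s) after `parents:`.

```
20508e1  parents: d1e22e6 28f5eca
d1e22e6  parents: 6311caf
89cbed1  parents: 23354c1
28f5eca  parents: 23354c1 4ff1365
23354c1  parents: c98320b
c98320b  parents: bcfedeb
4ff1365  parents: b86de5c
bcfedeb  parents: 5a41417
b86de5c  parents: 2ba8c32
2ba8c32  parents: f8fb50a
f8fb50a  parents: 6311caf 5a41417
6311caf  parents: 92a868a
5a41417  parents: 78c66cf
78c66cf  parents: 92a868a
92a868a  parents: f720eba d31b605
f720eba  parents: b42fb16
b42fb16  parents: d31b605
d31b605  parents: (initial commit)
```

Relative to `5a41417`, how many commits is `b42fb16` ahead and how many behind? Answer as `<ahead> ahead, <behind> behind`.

Reachable from b42fb16: {b42fb16, d31b605}.
Reachable from 5a41417: {5a41417, 78c66cf, 92a868a, b42fb16, d31b605, f720eba}.
Only in b42fb16's history (ahead): {} — 0.
Only in 5a41417's history (behind): {5a41417, 78c66cf, 92a868a, f720eba} — 4.

0 ahead, 4 behind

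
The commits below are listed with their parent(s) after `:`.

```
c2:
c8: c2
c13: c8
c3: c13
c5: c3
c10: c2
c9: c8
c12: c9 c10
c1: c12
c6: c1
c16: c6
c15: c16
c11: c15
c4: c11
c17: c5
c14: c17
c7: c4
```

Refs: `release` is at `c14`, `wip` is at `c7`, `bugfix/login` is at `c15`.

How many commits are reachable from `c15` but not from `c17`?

7

Reachable from c15: {c1, c10, c12, c15, c16, c2, c6, c8, c9}.
Reachable from c17: {c13, c17, c2, c3, c5, c8}.
In c15's history but not c17's: {c1, c10, c12, c15, c16, c6, c9} — 7 commits.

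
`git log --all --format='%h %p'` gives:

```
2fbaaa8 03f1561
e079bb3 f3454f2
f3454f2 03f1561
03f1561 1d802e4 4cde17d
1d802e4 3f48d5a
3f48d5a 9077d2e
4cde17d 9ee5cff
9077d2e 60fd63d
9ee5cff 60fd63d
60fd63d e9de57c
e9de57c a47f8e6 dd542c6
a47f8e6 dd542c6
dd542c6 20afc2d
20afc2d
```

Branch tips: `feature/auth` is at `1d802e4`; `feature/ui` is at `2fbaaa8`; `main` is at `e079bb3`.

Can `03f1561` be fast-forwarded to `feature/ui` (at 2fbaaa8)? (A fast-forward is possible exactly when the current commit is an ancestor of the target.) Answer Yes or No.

A fast-forward from 03f1561 to 2fbaaa8 is possible iff 03f1561 is an ancestor of 2fbaaa8.
Ancestors of 2fbaaa8: {03f1561, 1d802e4, 20afc2d, 2fbaaa8, 3f48d5a, 4cde17d, 60fd63d, 9077d2e, 9ee5cff, a47f8e6, dd542c6, e9de57c}.
03f1561 is among them, so fast-forward is possible.

Yes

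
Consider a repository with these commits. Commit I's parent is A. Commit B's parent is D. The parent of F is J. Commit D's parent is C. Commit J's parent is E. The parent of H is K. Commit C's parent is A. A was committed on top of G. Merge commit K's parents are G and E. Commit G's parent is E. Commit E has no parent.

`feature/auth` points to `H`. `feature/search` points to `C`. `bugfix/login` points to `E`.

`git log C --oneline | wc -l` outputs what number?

Walking parent pointers from C: reachable set = {A, C, E, G}.
That is 4 commits.

4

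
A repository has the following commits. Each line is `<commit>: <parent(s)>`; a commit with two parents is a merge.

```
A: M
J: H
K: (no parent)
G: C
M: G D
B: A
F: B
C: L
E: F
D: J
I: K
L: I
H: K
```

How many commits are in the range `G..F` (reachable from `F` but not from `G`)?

Reachable from F: {A, B, C, D, F, G, H, I, J, K, L, M}.
Reachable from G: {C, G, I, K, L}.
In F's history but not G's: {A, B, D, F, H, J, M} — 7 commits.

7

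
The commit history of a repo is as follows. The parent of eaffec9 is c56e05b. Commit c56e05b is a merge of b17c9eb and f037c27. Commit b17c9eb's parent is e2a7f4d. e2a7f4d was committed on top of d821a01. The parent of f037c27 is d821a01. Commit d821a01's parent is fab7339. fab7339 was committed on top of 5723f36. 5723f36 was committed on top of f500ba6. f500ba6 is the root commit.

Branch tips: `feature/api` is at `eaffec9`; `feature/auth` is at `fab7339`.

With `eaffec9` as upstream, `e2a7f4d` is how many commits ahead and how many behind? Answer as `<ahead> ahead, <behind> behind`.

0 ahead, 4 behind

Reachable from e2a7f4d: {5723f36, d821a01, e2a7f4d, f500ba6, fab7339}.
Reachable from eaffec9: {5723f36, b17c9eb, c56e05b, d821a01, e2a7f4d, eaffec9, f037c27, f500ba6, fab7339}.
Only in e2a7f4d's history (ahead): {} — 0.
Only in eaffec9's history (behind): {b17c9eb, c56e05b, eaffec9, f037c27} — 4.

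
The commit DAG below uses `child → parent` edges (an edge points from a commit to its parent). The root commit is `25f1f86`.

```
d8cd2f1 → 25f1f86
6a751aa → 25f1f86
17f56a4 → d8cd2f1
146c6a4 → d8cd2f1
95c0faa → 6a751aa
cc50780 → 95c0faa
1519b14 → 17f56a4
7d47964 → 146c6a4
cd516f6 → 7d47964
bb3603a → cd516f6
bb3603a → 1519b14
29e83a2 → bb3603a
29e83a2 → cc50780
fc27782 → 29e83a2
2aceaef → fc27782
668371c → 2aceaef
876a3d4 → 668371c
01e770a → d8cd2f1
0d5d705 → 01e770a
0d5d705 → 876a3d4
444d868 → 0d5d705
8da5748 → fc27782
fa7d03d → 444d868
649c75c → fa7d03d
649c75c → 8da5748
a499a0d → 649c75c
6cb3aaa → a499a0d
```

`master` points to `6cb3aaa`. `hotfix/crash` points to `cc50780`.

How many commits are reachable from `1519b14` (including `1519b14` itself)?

Walking parent pointers from 1519b14: reachable set = {1519b14, 17f56a4, 25f1f86, d8cd2f1}.
That is 4 commits.

4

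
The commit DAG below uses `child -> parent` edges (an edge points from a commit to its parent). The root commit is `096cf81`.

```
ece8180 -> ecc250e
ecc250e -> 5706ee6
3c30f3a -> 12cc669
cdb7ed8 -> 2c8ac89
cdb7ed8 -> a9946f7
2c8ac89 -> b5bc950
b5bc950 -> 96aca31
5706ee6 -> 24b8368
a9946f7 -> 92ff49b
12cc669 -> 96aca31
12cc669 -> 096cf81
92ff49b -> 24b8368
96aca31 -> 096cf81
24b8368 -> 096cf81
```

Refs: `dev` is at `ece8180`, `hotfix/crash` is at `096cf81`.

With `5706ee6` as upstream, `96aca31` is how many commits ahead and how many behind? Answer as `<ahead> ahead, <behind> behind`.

1 ahead, 2 behind

Reachable from 96aca31: {096cf81, 96aca31}.
Reachable from 5706ee6: {096cf81, 24b8368, 5706ee6}.
Only in 96aca31's history (ahead): {96aca31} — 1.
Only in 5706ee6's history (behind): {24b8368, 5706ee6} — 2.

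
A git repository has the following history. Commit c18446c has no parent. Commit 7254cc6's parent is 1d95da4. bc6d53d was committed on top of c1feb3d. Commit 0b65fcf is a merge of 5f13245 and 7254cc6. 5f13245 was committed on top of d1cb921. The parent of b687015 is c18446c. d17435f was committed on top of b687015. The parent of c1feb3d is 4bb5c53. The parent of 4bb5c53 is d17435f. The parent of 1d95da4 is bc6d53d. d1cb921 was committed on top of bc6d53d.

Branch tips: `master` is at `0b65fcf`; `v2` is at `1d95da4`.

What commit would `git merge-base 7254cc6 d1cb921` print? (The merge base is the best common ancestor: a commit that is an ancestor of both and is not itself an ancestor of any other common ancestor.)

Ancestors of 7254cc6: {1d95da4, 4bb5c53, 7254cc6, b687015, bc6d53d, c18446c, c1feb3d, d17435f}.
Ancestors of d1cb921: {4bb5c53, b687015, bc6d53d, c18446c, c1feb3d, d17435f, d1cb921}.
Common ancestors: {4bb5c53, b687015, bc6d53d, c18446c, c1feb3d, d17435f}.
Among these, bc6d53d is not an ancestor of any other common ancestor — it is the merge base.

bc6d53d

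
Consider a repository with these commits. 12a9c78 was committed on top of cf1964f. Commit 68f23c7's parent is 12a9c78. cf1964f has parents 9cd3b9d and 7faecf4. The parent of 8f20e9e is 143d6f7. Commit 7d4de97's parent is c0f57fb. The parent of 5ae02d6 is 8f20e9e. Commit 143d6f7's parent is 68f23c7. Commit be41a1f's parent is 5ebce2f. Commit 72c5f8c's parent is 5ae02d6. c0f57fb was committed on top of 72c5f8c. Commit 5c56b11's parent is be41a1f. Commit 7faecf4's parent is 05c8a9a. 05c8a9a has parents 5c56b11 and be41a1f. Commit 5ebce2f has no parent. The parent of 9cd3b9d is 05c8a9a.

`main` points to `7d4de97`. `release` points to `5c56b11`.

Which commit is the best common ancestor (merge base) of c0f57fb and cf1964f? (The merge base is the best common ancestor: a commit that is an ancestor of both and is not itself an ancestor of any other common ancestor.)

cf1964f

Ancestors of c0f57fb: {05c8a9a, 12a9c78, 143d6f7, 5ae02d6, 5c56b11, 5ebce2f, 68f23c7, 72c5f8c, 7faecf4, 8f20e9e, 9cd3b9d, be41a1f, c0f57fb, cf1964f}.
Ancestors of cf1964f: {05c8a9a, 5c56b11, 5ebce2f, 7faecf4, 9cd3b9d, be41a1f, cf1964f}.
Common ancestors: {05c8a9a, 5c56b11, 5ebce2f, 7faecf4, 9cd3b9d, be41a1f, cf1964f}.
Among these, cf1964f is not an ancestor of any other common ancestor — it is the merge base.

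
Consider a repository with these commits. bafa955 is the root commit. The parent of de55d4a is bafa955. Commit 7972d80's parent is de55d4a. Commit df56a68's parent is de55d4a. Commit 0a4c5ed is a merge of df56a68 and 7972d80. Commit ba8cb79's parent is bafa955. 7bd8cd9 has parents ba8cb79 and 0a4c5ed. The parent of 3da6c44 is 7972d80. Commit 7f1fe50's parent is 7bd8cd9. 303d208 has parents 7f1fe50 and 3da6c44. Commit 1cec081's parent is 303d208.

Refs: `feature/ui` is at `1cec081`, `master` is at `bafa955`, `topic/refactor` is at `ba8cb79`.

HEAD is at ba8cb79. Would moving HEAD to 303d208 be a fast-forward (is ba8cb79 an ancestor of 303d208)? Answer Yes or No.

Yes

A fast-forward from ba8cb79 to 303d208 is possible iff ba8cb79 is an ancestor of 303d208.
Ancestors of 303d208: {0a4c5ed, 303d208, 3da6c44, 7972d80, 7bd8cd9, 7f1fe50, ba8cb79, bafa955, de55d4a, df56a68}.
ba8cb79 is among them, so fast-forward is possible.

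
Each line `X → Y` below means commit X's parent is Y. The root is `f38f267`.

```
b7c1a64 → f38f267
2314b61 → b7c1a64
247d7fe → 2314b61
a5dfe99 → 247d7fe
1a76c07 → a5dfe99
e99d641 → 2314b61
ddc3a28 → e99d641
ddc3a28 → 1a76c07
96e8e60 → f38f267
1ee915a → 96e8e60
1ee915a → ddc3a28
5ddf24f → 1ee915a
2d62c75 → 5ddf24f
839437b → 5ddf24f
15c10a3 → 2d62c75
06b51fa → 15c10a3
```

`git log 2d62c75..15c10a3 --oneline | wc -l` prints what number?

1

Reachable from 15c10a3: {15c10a3, 1a76c07, 1ee915a, 2314b61, 247d7fe, 2d62c75, 5ddf24f, 96e8e60, a5dfe99, b7c1a64, ddc3a28, e99d641, f38f267}.
Reachable from 2d62c75: {1a76c07, 1ee915a, 2314b61, 247d7fe, 2d62c75, 5ddf24f, 96e8e60, a5dfe99, b7c1a64, ddc3a28, e99d641, f38f267}.
In 15c10a3's history but not 2d62c75's: {15c10a3} — 1 commit.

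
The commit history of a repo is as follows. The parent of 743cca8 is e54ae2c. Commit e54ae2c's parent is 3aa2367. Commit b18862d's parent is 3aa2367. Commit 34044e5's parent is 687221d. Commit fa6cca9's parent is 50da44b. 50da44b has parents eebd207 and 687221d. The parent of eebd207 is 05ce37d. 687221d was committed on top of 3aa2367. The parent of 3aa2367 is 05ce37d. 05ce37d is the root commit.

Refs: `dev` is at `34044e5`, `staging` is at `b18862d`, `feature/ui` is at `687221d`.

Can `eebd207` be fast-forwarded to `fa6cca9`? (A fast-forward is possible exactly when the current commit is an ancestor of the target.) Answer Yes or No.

Yes

A fast-forward from eebd207 to fa6cca9 is possible iff eebd207 is an ancestor of fa6cca9.
Ancestors of fa6cca9: {05ce37d, 3aa2367, 50da44b, 687221d, eebd207, fa6cca9}.
eebd207 is among them, so fast-forward is possible.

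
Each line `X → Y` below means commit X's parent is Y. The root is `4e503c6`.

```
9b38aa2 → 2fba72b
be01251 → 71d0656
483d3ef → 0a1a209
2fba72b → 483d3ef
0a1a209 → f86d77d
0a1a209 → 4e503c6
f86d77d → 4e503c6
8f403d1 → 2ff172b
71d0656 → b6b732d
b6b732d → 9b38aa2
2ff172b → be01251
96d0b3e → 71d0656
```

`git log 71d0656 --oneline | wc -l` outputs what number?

8

Walking parent pointers from 71d0656: reachable set = {0a1a209, 2fba72b, 483d3ef, 4e503c6, 71d0656, 9b38aa2, b6b732d, f86d77d}.
That is 8 commits.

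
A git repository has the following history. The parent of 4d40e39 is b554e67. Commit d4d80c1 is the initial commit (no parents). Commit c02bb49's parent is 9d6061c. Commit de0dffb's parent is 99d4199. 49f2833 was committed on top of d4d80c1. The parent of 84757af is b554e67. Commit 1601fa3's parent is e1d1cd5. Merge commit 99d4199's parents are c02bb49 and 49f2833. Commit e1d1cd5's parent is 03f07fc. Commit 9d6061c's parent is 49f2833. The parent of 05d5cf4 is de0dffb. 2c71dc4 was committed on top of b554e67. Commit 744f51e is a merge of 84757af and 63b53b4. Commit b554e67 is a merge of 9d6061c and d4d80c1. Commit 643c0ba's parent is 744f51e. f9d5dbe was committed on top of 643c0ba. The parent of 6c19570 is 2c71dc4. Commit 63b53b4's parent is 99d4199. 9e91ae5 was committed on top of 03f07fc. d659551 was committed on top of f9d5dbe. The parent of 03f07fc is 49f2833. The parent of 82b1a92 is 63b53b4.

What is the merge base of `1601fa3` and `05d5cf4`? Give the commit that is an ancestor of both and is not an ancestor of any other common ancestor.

Ancestors of 1601fa3: {03f07fc, 1601fa3, 49f2833, d4d80c1, e1d1cd5}.
Ancestors of 05d5cf4: {05d5cf4, 49f2833, 99d4199, 9d6061c, c02bb49, d4d80c1, de0dffb}.
Common ancestors: {49f2833, d4d80c1}.
Among these, 49f2833 is not an ancestor of any other common ancestor — it is the merge base.

49f2833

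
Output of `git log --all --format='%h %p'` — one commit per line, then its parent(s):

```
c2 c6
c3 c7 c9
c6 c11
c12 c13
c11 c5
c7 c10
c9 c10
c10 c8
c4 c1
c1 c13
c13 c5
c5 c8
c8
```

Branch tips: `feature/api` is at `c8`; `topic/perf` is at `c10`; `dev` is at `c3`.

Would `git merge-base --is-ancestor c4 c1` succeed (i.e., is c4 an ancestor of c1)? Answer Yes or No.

No

Ancestors of c1: {c1, c13, c5, c8}.
c4 is not in that set, so it is not an ancestor of c1.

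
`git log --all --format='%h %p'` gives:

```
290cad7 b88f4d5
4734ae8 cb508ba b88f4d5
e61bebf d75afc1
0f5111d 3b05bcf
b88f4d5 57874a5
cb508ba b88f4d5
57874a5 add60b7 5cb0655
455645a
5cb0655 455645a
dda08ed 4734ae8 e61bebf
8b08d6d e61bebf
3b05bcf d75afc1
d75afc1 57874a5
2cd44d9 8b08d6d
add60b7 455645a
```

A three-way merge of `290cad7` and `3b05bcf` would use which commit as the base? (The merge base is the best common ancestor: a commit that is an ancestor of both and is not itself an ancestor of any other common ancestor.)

57874a5

Ancestors of 290cad7: {290cad7, 455645a, 57874a5, 5cb0655, add60b7, b88f4d5}.
Ancestors of 3b05bcf: {3b05bcf, 455645a, 57874a5, 5cb0655, add60b7, d75afc1}.
Common ancestors: {455645a, 57874a5, 5cb0655, add60b7}.
Among these, 57874a5 is not an ancestor of any other common ancestor — it is the merge base.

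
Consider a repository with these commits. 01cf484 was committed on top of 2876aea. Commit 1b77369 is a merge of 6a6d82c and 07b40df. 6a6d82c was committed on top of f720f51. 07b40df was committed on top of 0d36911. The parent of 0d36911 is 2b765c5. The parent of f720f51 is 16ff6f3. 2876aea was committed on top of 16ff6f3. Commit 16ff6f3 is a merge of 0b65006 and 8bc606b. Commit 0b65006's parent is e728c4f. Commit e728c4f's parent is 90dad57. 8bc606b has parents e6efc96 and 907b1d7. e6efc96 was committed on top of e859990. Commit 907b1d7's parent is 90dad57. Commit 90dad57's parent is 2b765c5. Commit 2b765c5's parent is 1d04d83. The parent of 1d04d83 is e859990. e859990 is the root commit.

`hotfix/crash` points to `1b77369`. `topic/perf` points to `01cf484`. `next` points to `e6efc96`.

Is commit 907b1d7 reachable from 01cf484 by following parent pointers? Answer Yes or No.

Yes

Ancestors of 01cf484 (commits reachable by following parents): {01cf484, 0b65006, 16ff6f3, 1d04d83, 2876aea, 2b765c5, 8bc606b, 907b1d7, 90dad57, e6efc96, e728c4f, e859990}.
907b1d7 is in that set, so it is an ancestor of 01cf484.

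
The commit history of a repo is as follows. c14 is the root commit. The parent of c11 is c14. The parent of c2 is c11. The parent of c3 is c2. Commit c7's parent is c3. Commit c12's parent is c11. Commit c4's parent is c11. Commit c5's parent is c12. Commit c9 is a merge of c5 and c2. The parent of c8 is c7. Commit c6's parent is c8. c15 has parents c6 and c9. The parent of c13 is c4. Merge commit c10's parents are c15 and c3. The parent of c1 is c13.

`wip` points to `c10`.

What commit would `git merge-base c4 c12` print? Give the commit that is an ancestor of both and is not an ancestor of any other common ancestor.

Ancestors of c4: {c11, c14, c4}.
Ancestors of c12: {c11, c12, c14}.
Common ancestors: {c11, c14}.
Among these, c11 is not an ancestor of any other common ancestor — it is the merge base.

c11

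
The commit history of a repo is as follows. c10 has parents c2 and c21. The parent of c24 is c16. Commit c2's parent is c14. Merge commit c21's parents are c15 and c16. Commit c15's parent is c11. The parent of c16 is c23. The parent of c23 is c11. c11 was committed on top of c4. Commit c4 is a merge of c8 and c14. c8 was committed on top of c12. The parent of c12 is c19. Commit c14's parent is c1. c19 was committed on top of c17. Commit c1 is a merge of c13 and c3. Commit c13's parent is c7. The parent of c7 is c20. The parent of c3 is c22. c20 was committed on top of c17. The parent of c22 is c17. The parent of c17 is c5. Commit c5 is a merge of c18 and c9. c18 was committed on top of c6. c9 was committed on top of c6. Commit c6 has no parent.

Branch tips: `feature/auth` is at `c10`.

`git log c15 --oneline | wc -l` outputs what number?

18

Walking parent pointers from c15: reachable set = {c1, c11, c12, c13, c14, c15, c17, c18, c19, c20, c22, c3, c4, c5, c6, c7, c8, c9}.
That is 18 commits.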